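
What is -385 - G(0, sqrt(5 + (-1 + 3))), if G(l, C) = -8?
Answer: -377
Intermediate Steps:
-385 - G(0, sqrt(5 + (-1 + 3))) = -385 - 1*(-8) = -385 + 8 = -377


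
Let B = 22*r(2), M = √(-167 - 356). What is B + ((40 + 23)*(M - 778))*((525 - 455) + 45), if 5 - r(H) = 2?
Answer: -5636544 + 7245*I*√523 ≈ -5.6365e+6 + 1.6569e+5*I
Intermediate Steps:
M = I*√523 (M = √(-523) = I*√523 ≈ 22.869*I)
r(H) = 3 (r(H) = 5 - 1*2 = 5 - 2 = 3)
B = 66 (B = 22*3 = 66)
B + ((40 + 23)*(M - 778))*((525 - 455) + 45) = 66 + ((40 + 23)*(I*√523 - 778))*((525 - 455) + 45) = 66 + (63*(-778 + I*√523))*(70 + 45) = 66 + (-49014 + 63*I*√523)*115 = 66 + (-5636610 + 7245*I*√523) = -5636544 + 7245*I*√523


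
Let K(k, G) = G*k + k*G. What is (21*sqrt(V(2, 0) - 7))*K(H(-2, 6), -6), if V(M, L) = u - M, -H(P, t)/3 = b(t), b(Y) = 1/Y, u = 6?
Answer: 126*I*sqrt(3) ≈ 218.24*I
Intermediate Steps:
H(P, t) = -3/t
V(M, L) = 6 - M
K(k, G) = 2*G*k (K(k, G) = G*k + G*k = 2*G*k)
(21*sqrt(V(2, 0) - 7))*K(H(-2, 6), -6) = (21*sqrt((6 - 1*2) - 7))*(2*(-6)*(-3/6)) = (21*sqrt((6 - 2) - 7))*(2*(-6)*(-3*1/6)) = (21*sqrt(4 - 7))*(2*(-6)*(-1/2)) = (21*sqrt(-3))*6 = (21*(I*sqrt(3)))*6 = (21*I*sqrt(3))*6 = 126*I*sqrt(3)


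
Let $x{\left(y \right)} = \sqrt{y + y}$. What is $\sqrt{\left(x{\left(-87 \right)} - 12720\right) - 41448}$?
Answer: $\sqrt{-54168 + i \sqrt{174}} \approx 0.028 + 232.74 i$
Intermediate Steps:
$x{\left(y \right)} = \sqrt{2} \sqrt{y}$ ($x{\left(y \right)} = \sqrt{2 y} = \sqrt{2} \sqrt{y}$)
$\sqrt{\left(x{\left(-87 \right)} - 12720\right) - 41448} = \sqrt{\left(\sqrt{2} \sqrt{-87} - 12720\right) - 41448} = \sqrt{\left(\sqrt{2} i \sqrt{87} - 12720\right) - 41448} = \sqrt{\left(i \sqrt{174} - 12720\right) - 41448} = \sqrt{\left(-12720 + i \sqrt{174}\right) - 41448} = \sqrt{-54168 + i \sqrt{174}}$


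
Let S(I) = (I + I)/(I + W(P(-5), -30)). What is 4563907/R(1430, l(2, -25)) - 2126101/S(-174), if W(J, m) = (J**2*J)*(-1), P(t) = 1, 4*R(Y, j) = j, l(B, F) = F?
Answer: -15654650419/8700 ≈ -1.7994e+6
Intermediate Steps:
R(Y, j) = j/4
W(J, m) = -J**3 (W(J, m) = J**3*(-1) = -J**3)
S(I) = 2*I/(-1 + I) (S(I) = (I + I)/(I - 1*1**3) = (2*I)/(I - 1*1) = (2*I)/(I - 1) = (2*I)/(-1 + I) = 2*I/(-1 + I))
4563907/R(1430, l(2, -25)) - 2126101/S(-174) = 4563907/(((1/4)*(-25))) - 2126101/(2*(-174)/(-1 - 174)) = 4563907/(-25/4) - 2126101/(2*(-174)/(-175)) = 4563907*(-4/25) - 2126101/(2*(-174)*(-1/175)) = -18255628/25 - 2126101/348/175 = -18255628/25 - 2126101*175/348 = -18255628/25 - 372067675/348 = -15654650419/8700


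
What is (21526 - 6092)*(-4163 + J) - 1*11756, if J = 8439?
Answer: 65984028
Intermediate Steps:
(21526 - 6092)*(-4163 + J) - 1*11756 = (21526 - 6092)*(-4163 + 8439) - 1*11756 = 15434*4276 - 11756 = 65995784 - 11756 = 65984028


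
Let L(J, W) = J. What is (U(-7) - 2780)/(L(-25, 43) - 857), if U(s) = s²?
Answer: 2731/882 ≈ 3.0964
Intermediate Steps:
(U(-7) - 2780)/(L(-25, 43) - 857) = ((-7)² - 2780)/(-25 - 857) = (49 - 2780)/(-882) = -2731*(-1/882) = 2731/882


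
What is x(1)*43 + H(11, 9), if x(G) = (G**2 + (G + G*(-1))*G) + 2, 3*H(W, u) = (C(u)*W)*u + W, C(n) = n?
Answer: 1289/3 ≈ 429.67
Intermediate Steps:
H(W, u) = W/3 + W*u**2/3 (H(W, u) = ((u*W)*u + W)/3 = ((W*u)*u + W)/3 = (W*u**2 + W)/3 = (W + W*u**2)/3 = W/3 + W*u**2/3)
x(G) = 2 + G**2 (x(G) = (G**2 + (G - G)*G) + 2 = (G**2 + 0*G) + 2 = (G**2 + 0) + 2 = G**2 + 2 = 2 + G**2)
x(1)*43 + H(11, 9) = (2 + 1**2)*43 + (1/3)*11*(1 + 9**2) = (2 + 1)*43 + (1/3)*11*(1 + 81) = 3*43 + (1/3)*11*82 = 129 + 902/3 = 1289/3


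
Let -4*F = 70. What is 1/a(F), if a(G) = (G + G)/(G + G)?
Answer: 1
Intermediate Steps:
F = -35/2 (F = -¼*70 = -35/2 ≈ -17.500)
a(G) = 1 (a(G) = (2*G)/((2*G)) = (2*G)*(1/(2*G)) = 1)
1/a(F) = 1/1 = 1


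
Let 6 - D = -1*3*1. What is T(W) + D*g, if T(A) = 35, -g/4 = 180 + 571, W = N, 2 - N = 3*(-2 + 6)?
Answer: -27001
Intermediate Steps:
N = -10 (N = 2 - 3*(-2 + 6) = 2 - 3*4 = 2 - 1*12 = 2 - 12 = -10)
D = 9 (D = 6 - (-1*3) = 6 - (-3) = 6 - 1*(-3) = 6 + 3 = 9)
W = -10
g = -3004 (g = -4*(180 + 571) = -4*751 = -3004)
T(W) + D*g = 35 + 9*(-3004) = 35 - 27036 = -27001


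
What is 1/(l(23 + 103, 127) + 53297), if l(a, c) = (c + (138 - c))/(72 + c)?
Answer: 199/10606241 ≈ 1.8763e-5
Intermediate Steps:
l(a, c) = 138/(72 + c)
1/(l(23 + 103, 127) + 53297) = 1/(138/(72 + 127) + 53297) = 1/(138/199 + 53297) = 1/(10606241/199) = 199/10606241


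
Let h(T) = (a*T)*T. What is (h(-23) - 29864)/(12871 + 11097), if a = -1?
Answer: -30393/23968 ≈ -1.2681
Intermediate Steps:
h(T) = -T² (h(T) = (-T)*T = -T²)
(h(-23) - 29864)/(12871 + 11097) = (-1*(-23)² - 29864)/(12871 + 11097) = (-1*529 - 29864)/23968 = (-529 - 29864)*(1/23968) = -30393*1/23968 = -30393/23968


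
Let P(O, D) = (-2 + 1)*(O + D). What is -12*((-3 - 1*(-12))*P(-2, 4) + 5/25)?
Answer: 1068/5 ≈ 213.60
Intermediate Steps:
P(O, D) = -D - O (P(O, D) = -(D + O) = -D - O)
-12*((-3 - 1*(-12))*P(-2, 4) + 5/25) = -12*((-3 - 1*(-12))*(-1*4 - 1*(-2)) + 5/25) = -12*((-3 + 12)*(-4 + 2) + 5*(1/25)) = -12*(9*(-2) + ⅕) = -12*(-18 + ⅕) = -12*(-89/5) = 1068/5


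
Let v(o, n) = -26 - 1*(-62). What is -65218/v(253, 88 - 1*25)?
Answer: -32609/18 ≈ -1811.6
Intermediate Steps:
v(o, n) = 36 (v(o, n) = -26 + 62 = 36)
-65218/v(253, 88 - 1*25) = -65218/36 = -65218*1/36 = -32609/18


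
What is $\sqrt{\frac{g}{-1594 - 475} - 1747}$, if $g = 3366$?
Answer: $\frac{i \sqrt{7485453721}}{2069} \approx 41.817 i$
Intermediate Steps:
$\sqrt{\frac{g}{-1594 - 475} - 1747} = \sqrt{\frac{3366}{-1594 - 475} - 1747} = \sqrt{\frac{3366}{-2069} - 1747} = \sqrt{3366 \left(- \frac{1}{2069}\right) - 1747} = \sqrt{- \frac{3366}{2069} - 1747} = \sqrt{- \frac{3617909}{2069}} = \frac{i \sqrt{7485453721}}{2069}$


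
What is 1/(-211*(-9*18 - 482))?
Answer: 1/135884 ≈ 7.3592e-6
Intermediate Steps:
1/(-211*(-9*18 - 482)) = 1/(-211*(-162 - 482)) = 1/(-211*(-644)) = 1/135884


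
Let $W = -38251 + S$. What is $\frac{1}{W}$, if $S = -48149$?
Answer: $- \frac{1}{86400} \approx -1.1574 \cdot 10^{-5}$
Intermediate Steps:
$W = -86400$ ($W = -38251 - 48149 = -86400$)
$\frac{1}{W} = \frac{1}{-86400} = - \frac{1}{86400}$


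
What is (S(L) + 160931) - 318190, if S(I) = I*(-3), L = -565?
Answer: -155564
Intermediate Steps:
S(I) = -3*I
(S(L) + 160931) - 318190 = (-3*(-565) + 160931) - 318190 = (1695 + 160931) - 318190 = 162626 - 318190 = -155564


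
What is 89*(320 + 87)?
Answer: 36223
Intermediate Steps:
89*(320 + 87) = 89*407 = 36223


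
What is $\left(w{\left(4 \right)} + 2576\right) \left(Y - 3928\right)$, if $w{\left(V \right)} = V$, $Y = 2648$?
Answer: $-3302400$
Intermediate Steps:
$\left(w{\left(4 \right)} + 2576\right) \left(Y - 3928\right) = \left(4 + 2576\right) \left(2648 - 3928\right) = 2580 \left(-1280\right) = -3302400$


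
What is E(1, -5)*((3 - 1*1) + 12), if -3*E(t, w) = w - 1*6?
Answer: 154/3 ≈ 51.333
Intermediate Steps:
E(t, w) = 2 - w/3 (E(t, w) = -(w - 1*6)/3 = -(w - 6)/3 = -(-6 + w)/3 = 2 - w/3)
E(1, -5)*((3 - 1*1) + 12) = (2 - ⅓*(-5))*((3 - 1*1) + 12) = (2 + 5/3)*((3 - 1) + 12) = 11*(2 + 12)/3 = (11/3)*14 = 154/3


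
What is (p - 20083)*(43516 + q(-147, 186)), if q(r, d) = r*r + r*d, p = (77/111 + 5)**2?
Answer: -9334033943477/12321 ≈ -7.5757e+8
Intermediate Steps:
p = 399424/12321 (p = (77*(1/111) + 5)**2 = (77/111 + 5)**2 = (632/111)**2 = 399424/12321 ≈ 32.418)
q(r, d) = r**2 + d*r
(p - 20083)*(43516 + q(-147, 186)) = (399424/12321 - 20083)*(43516 - 147*(186 - 147)) = -247043219*(43516 - 147*39)/12321 = -247043219*(43516 - 5733)/12321 = -247043219/12321*37783 = -9334033943477/12321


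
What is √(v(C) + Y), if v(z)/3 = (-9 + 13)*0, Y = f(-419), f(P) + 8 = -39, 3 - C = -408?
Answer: I*√47 ≈ 6.8557*I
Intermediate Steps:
C = 411 (C = 3 - 1*(-408) = 3 + 408 = 411)
f(P) = -47 (f(P) = -8 - 39 = -47)
Y = -47
v(z) = 0 (v(z) = 3*((-9 + 13)*0) = 3*(4*0) = 3*0 = 0)
√(v(C) + Y) = √(0 - 47) = √(-47) = I*√47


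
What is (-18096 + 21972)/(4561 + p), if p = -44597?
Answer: -969/10009 ≈ -0.096813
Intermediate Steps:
(-18096 + 21972)/(4561 + p) = (-18096 + 21972)/(4561 - 44597) = 3876/(-40036) = 3876*(-1/40036) = -969/10009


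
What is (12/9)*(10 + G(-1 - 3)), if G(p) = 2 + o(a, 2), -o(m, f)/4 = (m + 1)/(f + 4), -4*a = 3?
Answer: 142/9 ≈ 15.778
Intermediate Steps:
a = -¾ (a = -¼*3 = -¾ ≈ -0.75000)
o(m, f) = -4*(1 + m)/(4 + f) (o(m, f) = -4*(m + 1)/(f + 4) = -4*(1 + m)/(4 + f))
G(p) = 11/6 (G(p) = 2 + 4*(-1 - 1*(-¾))/(4 + 2) = 2 + 4*(-1 + ¾)/6 = 2 + 4*(⅙)*(-¼) = 2 - ⅙ = 11/6)
(12/9)*(10 + G(-1 - 3)) = (12/9)*(10 + 11/6) = (12*(⅑))*(71/6) = (4/3)*(71/6) = 142/9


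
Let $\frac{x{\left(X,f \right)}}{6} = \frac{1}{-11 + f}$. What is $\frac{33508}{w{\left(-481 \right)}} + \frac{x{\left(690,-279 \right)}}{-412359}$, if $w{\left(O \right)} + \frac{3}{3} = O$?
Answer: $- \frac{333918696249}{4803295085} \approx -69.519$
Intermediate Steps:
$x{\left(X,f \right)} = \frac{6}{-11 + f}$
$w{\left(O \right)} = -1 + O$
$\frac{33508}{w{\left(-481 \right)}} + \frac{x{\left(690,-279 \right)}}{-412359} = \frac{33508}{-1 - 481} + \frac{6 \frac{1}{-11 - 279}}{-412359} = \frac{33508}{-482} + \frac{6}{-290} \left(- \frac{1}{412359}\right) = 33508 \left(- \frac{1}{482}\right) + 6 \left(- \frac{1}{290}\right) \left(- \frac{1}{412359}\right) = - \frac{16754}{241} - - \frac{1}{19930685} = - \frac{16754}{241} + \frac{1}{19930685} = - \frac{333918696249}{4803295085}$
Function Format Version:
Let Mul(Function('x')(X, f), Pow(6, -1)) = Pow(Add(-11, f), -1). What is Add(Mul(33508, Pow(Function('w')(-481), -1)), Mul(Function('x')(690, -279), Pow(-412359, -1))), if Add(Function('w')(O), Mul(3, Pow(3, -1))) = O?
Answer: Rational(-333918696249, 4803295085) ≈ -69.519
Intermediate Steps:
Function('x')(X, f) = Mul(6, Pow(Add(-11, f), -1))
Function('w')(O) = Add(-1, O)
Add(Mul(33508, Pow(Function('w')(-481), -1)), Mul(Function('x')(690, -279), Pow(-412359, -1))) = Add(Mul(33508, Pow(Add(-1, -481), -1)), Mul(Mul(6, Pow(Add(-11, -279), -1)), Pow(-412359, -1))) = Add(Mul(33508, Pow(-482, -1)), Mul(Mul(6, Pow(-290, -1)), Rational(-1, 412359))) = Add(Mul(33508, Rational(-1, 482)), Mul(Mul(6, Rational(-1, 290)), Rational(-1, 412359))) = Add(Rational(-16754, 241), Mul(Rational(-3, 145), Rational(-1, 412359))) = Add(Rational(-16754, 241), Rational(1, 19930685)) = Rational(-333918696249, 4803295085)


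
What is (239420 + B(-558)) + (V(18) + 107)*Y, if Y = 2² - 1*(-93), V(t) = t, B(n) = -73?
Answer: 251472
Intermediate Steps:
Y = 97 (Y = 4 + 93 = 97)
(239420 + B(-558)) + (V(18) + 107)*Y = (239420 - 73) + (18 + 107)*97 = 239347 + 125*97 = 239347 + 12125 = 251472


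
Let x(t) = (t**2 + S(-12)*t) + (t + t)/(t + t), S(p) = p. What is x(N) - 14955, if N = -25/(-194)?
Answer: -562866319/37636 ≈ -14956.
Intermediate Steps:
N = 25/194 (N = -25*(-1/194) = 25/194 ≈ 0.12887)
x(t) = 1 + t**2 - 12*t (x(t) = (t**2 - 12*t) + (t + t)/(t + t) = (t**2 - 12*t) + (2*t)/((2*t)) = (t**2 - 12*t) + (2*t)*(1/(2*t)) = (t**2 - 12*t) + 1 = 1 + t**2 - 12*t)
x(N) - 14955 = (1 + (25/194)**2 - 12*25/194) - 14955 = (1 + 625/37636 - 150/97) - 14955 = -19939/37636 - 14955 = -562866319/37636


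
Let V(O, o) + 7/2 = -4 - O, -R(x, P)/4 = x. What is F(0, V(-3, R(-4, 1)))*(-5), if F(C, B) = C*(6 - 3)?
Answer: 0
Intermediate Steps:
R(x, P) = -4*x
V(O, o) = -15/2 - O (V(O, o) = -7/2 + (-4 - O) = -15/2 - O)
F(C, B) = 3*C (F(C, B) = C*3 = 3*C)
F(0, V(-3, R(-4, 1)))*(-5) = (3*0)*(-5) = 0*(-5) = 0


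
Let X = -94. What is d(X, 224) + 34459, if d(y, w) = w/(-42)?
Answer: 103361/3 ≈ 34454.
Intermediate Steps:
d(y, w) = -w/42 (d(y, w) = w*(-1/42) = -w/42)
d(X, 224) + 34459 = -1/42*224 + 34459 = -16/3 + 34459 = 103361/3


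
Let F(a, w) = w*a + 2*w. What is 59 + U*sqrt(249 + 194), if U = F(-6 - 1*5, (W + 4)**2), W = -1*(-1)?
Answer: 59 - 225*sqrt(443) ≈ -4676.7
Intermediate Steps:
W = 1
F(a, w) = 2*w + a*w (F(a, w) = a*w + 2*w = 2*w + a*w)
U = -225 (U = (1 + 4)**2*(2 + (-6 - 1*5)) = 5**2*(2 + (-6 - 5)) = 25*(2 - 11) = 25*(-9) = -225)
59 + U*sqrt(249 + 194) = 59 - 225*sqrt(249 + 194) = 59 - 225*sqrt(443)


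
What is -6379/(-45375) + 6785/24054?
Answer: 51256649/121272250 ≈ 0.42266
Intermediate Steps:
-6379/(-45375) + 6785/24054 = -6379*(-1/45375) + 6785*(1/24054) = 6379/45375 + 6785/24054 = 51256649/121272250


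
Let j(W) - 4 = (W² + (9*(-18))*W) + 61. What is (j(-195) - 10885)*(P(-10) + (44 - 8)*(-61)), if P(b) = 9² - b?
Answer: -123763475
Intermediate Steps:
j(W) = 65 + W² - 162*W (j(W) = 4 + ((W² + (9*(-18))*W) + 61) = 4 + ((W² - 162*W) + 61) = 4 + (61 + W² - 162*W) = 65 + W² - 162*W)
P(b) = 81 - b
(j(-195) - 10885)*(P(-10) + (44 - 8)*(-61)) = ((65 + (-195)² - 162*(-195)) - 10885)*((81 - 1*(-10)) + (44 - 8)*(-61)) = ((65 + 38025 + 31590) - 10885)*((81 + 10) + 36*(-61)) = (69680 - 10885)*(91 - 2196) = 58795*(-2105) = -123763475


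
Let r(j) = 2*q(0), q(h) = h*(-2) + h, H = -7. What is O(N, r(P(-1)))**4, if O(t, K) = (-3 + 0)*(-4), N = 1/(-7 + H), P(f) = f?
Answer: 20736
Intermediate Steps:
q(h) = -h (q(h) = -2*h + h = -h)
r(j) = 0 (r(j) = 2*(-1*0) = 2*0 = 0)
N = -1/14 (N = 1/(-7 - 7) = 1/(-14) = -1/14 ≈ -0.071429)
O(t, K) = 12 (O(t, K) = -3*(-4) = 12)
O(N, r(P(-1)))**4 = 12**4 = 20736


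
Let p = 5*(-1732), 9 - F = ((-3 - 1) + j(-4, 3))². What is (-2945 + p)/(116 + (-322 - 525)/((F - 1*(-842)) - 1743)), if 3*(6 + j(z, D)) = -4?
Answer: -15225760/153281 ≈ -99.332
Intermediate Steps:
j(z, D) = -22/3 (j(z, D) = -6 + (⅓)*(-4) = -6 - 4/3 = -22/3)
F = -1075/9 (F = 9 - ((-3 - 1) - 22/3)² = 9 - (-4 - 22/3)² = 9 - (-34/3)² = 9 - 1*1156/9 = 9 - 1156/9 = -1075/9 ≈ -119.44)
p = -8660
(-2945 + p)/(116 + (-322 - 525)/((F - 1*(-842)) - 1743)) = (-2945 - 8660)/(116 + (-322 - 525)/((-1075/9 - 1*(-842)) - 1743)) = -11605/(116 - 847/((-1075/9 + 842) - 1743)) = -11605/(116 - 847/(6503/9 - 1743)) = -11605/(116 - 847/(-9184/9)) = -11605/(116 - 847*(-9/9184)) = -11605/(116 + 1089/1312) = -11605/153281/1312 = -11605*1312/153281 = -15225760/153281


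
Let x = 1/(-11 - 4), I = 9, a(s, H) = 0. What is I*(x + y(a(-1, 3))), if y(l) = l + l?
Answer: -⅗ ≈ -0.60000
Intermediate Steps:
y(l) = 2*l
x = -1/15 (x = 1/(-15) = -1/15 ≈ -0.066667)
I*(x + y(a(-1, 3))) = 9*(-1/15 + 2*0) = 9*(-1/15 + 0) = 9*(-1/15) = -⅗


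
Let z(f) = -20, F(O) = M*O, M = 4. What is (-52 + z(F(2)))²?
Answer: 5184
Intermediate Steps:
F(O) = 4*O
(-52 + z(F(2)))² = (-52 - 20)² = (-72)² = 5184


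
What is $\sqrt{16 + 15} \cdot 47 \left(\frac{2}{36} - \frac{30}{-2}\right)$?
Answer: $\frac{12737 \sqrt{31}}{18} \approx 3939.8$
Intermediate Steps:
$\sqrt{16 + 15} \cdot 47 \left(\frac{2}{36} - \frac{30}{-2}\right) = \sqrt{31} \cdot 47 \left(2 \cdot \frac{1}{36} - -15\right) = 47 \sqrt{31} \left(\frac{1}{18} + 15\right) = 47 \sqrt{31} \cdot \frac{271}{18} = \frac{12737 \sqrt{31}}{18}$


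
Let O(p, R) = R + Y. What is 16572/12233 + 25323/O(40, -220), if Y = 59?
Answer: -13352529/85631 ≈ -155.93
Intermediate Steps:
O(p, R) = 59 + R (O(p, R) = R + 59 = 59 + R)
16572/12233 + 25323/O(40, -220) = 16572/12233 + 25323/(59 - 220) = 16572*(1/12233) + 25323/(-161) = 16572/12233 + 25323*(-1/161) = 16572/12233 - 1101/7 = -13352529/85631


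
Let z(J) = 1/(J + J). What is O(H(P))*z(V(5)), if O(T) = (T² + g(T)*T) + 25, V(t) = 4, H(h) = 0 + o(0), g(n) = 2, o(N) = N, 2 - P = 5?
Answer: 25/8 ≈ 3.1250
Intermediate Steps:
P = -3 (P = 2 - 1*5 = 2 - 5 = -3)
H(h) = 0 (H(h) = 0 + 0 = 0)
z(J) = 1/(2*J)
O(T) = 25 + T² + 2*T (O(T) = (T² + 2*T) + 25 = 25 + T² + 2*T)
O(H(P))*z(V(5)) = (25 + 0² + 2*0)*((½)/4) = (25 + 0 + 0)*((½)*(¼)) = 25*(⅛) = 25/8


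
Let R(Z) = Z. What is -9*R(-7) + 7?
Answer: 70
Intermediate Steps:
-9*R(-7) + 7 = -9*(-7) + 7 = 63 + 7 = 70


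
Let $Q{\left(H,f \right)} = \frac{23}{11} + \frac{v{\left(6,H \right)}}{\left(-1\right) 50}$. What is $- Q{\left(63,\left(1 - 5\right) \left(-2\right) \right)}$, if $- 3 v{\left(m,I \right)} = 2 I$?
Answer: $- \frac{806}{275} \approx -2.9309$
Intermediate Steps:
$v{\left(m,I \right)} = - \frac{2 I}{3}$
$Q{\left(H,f \right)} = \frac{23}{11} + \frac{H}{75}$ ($Q{\left(H,f \right)} = \frac{23}{11} + \frac{\left(- \frac{2}{3}\right) H}{\left(-1\right) 50} = 23 \cdot \frac{1}{11} + \frac{\left(- \frac{2}{3}\right) H}{-50} = \frac{23}{11} + - \frac{2 H}{3} \left(- \frac{1}{50}\right) = \frac{23}{11} + \frac{H}{75}$)
$- Q{\left(63,\left(1 - 5\right) \left(-2\right) \right)} = - (\frac{23}{11} + \frac{1}{75} \cdot 63) = - (\frac{23}{11} + \frac{21}{25}) = \left(-1\right) \frac{806}{275} = - \frac{806}{275}$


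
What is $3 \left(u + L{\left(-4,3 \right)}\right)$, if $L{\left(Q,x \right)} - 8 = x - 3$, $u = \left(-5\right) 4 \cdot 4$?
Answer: $-216$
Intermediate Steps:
$u = -80$ ($u = \left(-20\right) 4 = -80$)
$L{\left(Q,x \right)} = 5 + x$ ($L{\left(Q,x \right)} = 8 + \left(x - 3\right) = 8 + \left(-3 + x\right) = 5 + x$)
$3 \left(u + L{\left(-4,3 \right)}\right) = 3 \left(-80 + \left(5 + 3\right)\right) = 3 \left(-80 + 8\right) = 3 \left(-72\right) = -216$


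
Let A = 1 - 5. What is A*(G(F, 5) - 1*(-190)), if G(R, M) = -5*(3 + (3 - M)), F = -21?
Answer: -740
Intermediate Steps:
A = -4
G(R, M) = -30 + 5*M (G(R, M) = -5*(6 - M) = -30 + 5*M)
A*(G(F, 5) - 1*(-190)) = -4*((-30 + 5*5) - 1*(-190)) = -4*((-30 + 25) + 190) = -4*(-5 + 190) = -4*185 = -740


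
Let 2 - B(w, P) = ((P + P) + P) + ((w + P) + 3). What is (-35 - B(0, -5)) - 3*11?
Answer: -87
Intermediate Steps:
B(w, P) = -1 - w - 4*P (B(w, P) = 2 - (((P + P) + P) + ((w + P) + 3)) = 2 - ((2*P + P) + ((P + w) + 3)) = 2 - (3*P + (3 + P + w)) = 2 - (3 + w + 4*P) = 2 + (-3 - w - 4*P) = -1 - w - 4*P)
(-35 - B(0, -5)) - 3*11 = (-35 - (-1 - 1*0 - 4*(-5))) - 3*11 = (-35 - (-1 + 0 + 20)) - 33 = (-35 - 1*19) - 33 = (-35 - 19) - 33 = -54 - 33 = -87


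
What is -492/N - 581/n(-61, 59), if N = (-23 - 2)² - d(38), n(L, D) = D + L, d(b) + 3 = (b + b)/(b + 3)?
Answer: 929693/3209 ≈ 289.71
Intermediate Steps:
d(b) = -3 + 2*b/(3 + b) (d(b) = -3 + (b + b)/(b + 3) = -3 + (2*b)/(3 + b) = -3 + 2*b/(3 + b))
N = 25672/41 (N = (-23 - 2)² - (-9 - 1*38)/(3 + 38) = (-25)² - (-9 - 38)/41 = 625 - (-47)/41 = 625 - 1*(-47/41) = 625 + 47/41 = 25672/41 ≈ 626.15)
-492/N - 581/n(-61, 59) = -492/25672/41 - 581/(59 - 61) = -492*41/25672 - 581/(-2) = -5043/6418 - 581*(-½) = -5043/6418 + 581/2 = 929693/3209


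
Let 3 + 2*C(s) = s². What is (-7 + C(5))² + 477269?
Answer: 477285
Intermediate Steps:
C(s) = -3/2 + s²/2
(-7 + C(5))² + 477269 = (-7 + (-3/2 + (½)*5²))² + 477269 = (-7 + (-3/2 + (½)*25))² + 477269 = (-7 + (-3/2 + 25/2))² + 477269 = (-7 + 11)² + 477269 = 4² + 477269 = 16 + 477269 = 477285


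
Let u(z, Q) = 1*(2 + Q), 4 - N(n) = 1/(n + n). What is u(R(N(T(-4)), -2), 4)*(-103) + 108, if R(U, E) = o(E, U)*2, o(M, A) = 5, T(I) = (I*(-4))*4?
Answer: -510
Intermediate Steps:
T(I) = -16*I (T(I) = -4*I*4 = -16*I)
N(n) = 4 - 1/(2*n) (N(n) = 4 - 1/(n + n) = 4 - 1/(2*n))
R(U, E) = 10 (R(U, E) = 5*2 = 10)
u(z, Q) = 2 + Q
u(R(N(T(-4)), -2), 4)*(-103) + 108 = (2 + 4)*(-103) + 108 = 6*(-103) + 108 = -618 + 108 = -510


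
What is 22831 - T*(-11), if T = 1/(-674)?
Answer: 15388083/674 ≈ 22831.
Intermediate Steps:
T = -1/674 ≈ -0.0014837
22831 - T*(-11) = 22831 - (-1)*(-11)/674 = 22831 - 1*11/674 = 22831 - 11/674 = 15388083/674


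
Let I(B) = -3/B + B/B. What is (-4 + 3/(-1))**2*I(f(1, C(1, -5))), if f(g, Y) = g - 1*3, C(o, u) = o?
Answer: 245/2 ≈ 122.50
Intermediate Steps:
f(g, Y) = -3 + g (f(g, Y) = g - 3 = -3 + g)
I(B) = 1 - 3/B (I(B) = -3/B + 1 = 1 - 3/B)
(-4 + 3/(-1))**2*I(f(1, C(1, -5))) = (-4 + 3/(-1))**2*((-3 + (-3 + 1))/(-3 + 1)) = (-4 + 3*(-1))**2*((-3 - 2)/(-2)) = (-4 - 3)**2*(-1/2*(-5)) = (-7)**2*(5/2) = 49*(5/2) = 245/2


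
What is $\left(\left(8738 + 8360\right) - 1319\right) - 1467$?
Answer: $14312$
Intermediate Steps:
$\left(\left(8738 + 8360\right) - 1319\right) - 1467 = \left(17098 - 1319\right) - 1467 = 15779 - 1467 = 14312$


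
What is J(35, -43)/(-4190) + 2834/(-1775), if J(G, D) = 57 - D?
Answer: -1205196/743725 ≈ -1.6205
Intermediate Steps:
J(35, -43)/(-4190) + 2834/(-1775) = (57 - 1*(-43))/(-4190) + 2834/(-1775) = (57 + 43)*(-1/4190) + 2834*(-1/1775) = 100*(-1/4190) - 2834/1775 = -10/419 - 2834/1775 = -1205196/743725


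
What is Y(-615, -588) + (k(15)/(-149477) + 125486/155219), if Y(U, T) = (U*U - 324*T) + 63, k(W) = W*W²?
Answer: 13197128392761097/23201670463 ≈ 5.6880e+5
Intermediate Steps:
k(W) = W³
Y(U, T) = 63 + U² - 324*T (Y(U, T) = (U² - 324*T) + 63 = 63 + U² - 324*T)
Y(-615, -588) + (k(15)/(-149477) + 125486/155219) = (63 + (-615)² - 324*(-588)) + (15³/(-149477) + 125486/155219) = (63 + 378225 + 190512) + (3375*(-1/149477) + 125486*(1/155219)) = 568800 + (-3375/149477 + 125486/155219) = 568800 + 18233406697/23201670463 = 13197128392761097/23201670463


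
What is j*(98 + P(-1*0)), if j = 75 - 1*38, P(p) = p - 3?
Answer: 3515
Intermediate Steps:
P(p) = -3 + p
j = 37 (j = 75 - 38 = 37)
j*(98 + P(-1*0)) = 37*(98 + (-3 - 1*0)) = 37*(98 + (-3 + 0)) = 37*(98 - 3) = 37*95 = 3515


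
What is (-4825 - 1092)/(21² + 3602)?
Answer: -5917/4043 ≈ -1.4635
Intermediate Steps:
(-4825 - 1092)/(21² + 3602) = -5917/(441 + 3602) = -5917/4043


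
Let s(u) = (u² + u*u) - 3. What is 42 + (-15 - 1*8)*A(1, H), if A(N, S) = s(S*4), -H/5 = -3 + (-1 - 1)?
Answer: -459889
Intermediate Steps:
H = 25 (H = -5*(-3 + (-1 - 1)) = -5*(-3 - 2) = -5*(-5) = 25)
s(u) = -3 + 2*u² (s(u) = (u² + u²) - 3 = 2*u² - 3 = -3 + 2*u²)
A(N, S) = -3 + 32*S² (A(N, S) = -3 + 2*(S*4)² = -3 + 2*(4*S)² = -3 + 2*(16*S²) = -3 + 32*S²)
42 + (-15 - 1*8)*A(1, H) = 42 + (-15 - 1*8)*(-3 + 32*25²) = 42 + (-15 - 8)*(-3 + 32*625) = 42 - 23*(-3 + 20000) = 42 - 23*19997 = 42 - 459931 = -459889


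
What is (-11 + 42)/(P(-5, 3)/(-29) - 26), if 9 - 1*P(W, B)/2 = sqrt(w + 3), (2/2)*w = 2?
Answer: -173507/148991 - 899*sqrt(5)/297982 ≈ -1.1713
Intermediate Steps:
w = 2
P(W, B) = 18 - 2*sqrt(5) (P(W, B) = 18 - 2*sqrt(2 + 3) = 18 - 2*sqrt(5))
(-11 + 42)/(P(-5, 3)/(-29) - 26) = (-11 + 42)/((18 - 2*sqrt(5))/(-29) - 26) = 31/((18 - 2*sqrt(5))*(-1/29) - 26) = 31/((-18/29 + 2*sqrt(5)/29) - 26) = 31/(-772/29 + 2*sqrt(5)/29)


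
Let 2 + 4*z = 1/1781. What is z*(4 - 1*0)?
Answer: -3561/1781 ≈ -1.9994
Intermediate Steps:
z = -3561/7124 (z = -½ + (¼)/1781 = -½ + (¼)*(1/1781) = -½ + 1/7124 = -3561/7124 ≈ -0.49986)
z*(4 - 1*0) = -3561*(4 - 1*0)/7124 = -3561*(4 + 0)/7124 = -3561/7124*4 = -3561/1781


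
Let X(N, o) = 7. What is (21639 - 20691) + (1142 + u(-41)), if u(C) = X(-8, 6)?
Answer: 2097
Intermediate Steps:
u(C) = 7
(21639 - 20691) + (1142 + u(-41)) = (21639 - 20691) + (1142 + 7) = 948 + 1149 = 2097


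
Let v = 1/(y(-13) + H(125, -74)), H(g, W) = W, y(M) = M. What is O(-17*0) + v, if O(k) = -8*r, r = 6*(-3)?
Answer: 12527/87 ≈ 143.99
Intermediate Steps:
r = -18
O(k) = 144 (O(k) = -8*(-18) = 144)
v = -1/87 (v = 1/(-13 - 74) = 1/(-87) = -1/87 ≈ -0.011494)
O(-17*0) + v = 144 - 1/87 = 12527/87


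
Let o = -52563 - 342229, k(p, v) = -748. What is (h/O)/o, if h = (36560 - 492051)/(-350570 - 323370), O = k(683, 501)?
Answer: 455491/199017458119040 ≈ 2.2887e-9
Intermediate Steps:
O = -748
h = 455491/673940 (h = -455491/(-673940) = -455491*(-1/673940) = 455491/673940 ≈ 0.67586)
o = -394792
(h/O)/o = ((455491/673940)/(-748))/(-394792) = ((455491/673940)*(-1/748))*(-1/394792) = -455491/504107120*(-1/394792) = 455491/199017458119040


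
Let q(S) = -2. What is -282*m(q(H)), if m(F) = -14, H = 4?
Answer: 3948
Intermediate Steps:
-282*m(q(H)) = -282*(-14) = 3948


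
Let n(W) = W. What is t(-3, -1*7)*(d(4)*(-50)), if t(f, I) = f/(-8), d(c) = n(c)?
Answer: -75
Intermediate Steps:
d(c) = c
t(f, I) = -f/8 (t(f, I) = f*(-1/8) = -f/8)
t(-3, -1*7)*(d(4)*(-50)) = (-1/8*(-3))*(4*(-50)) = (3/8)*(-200) = -75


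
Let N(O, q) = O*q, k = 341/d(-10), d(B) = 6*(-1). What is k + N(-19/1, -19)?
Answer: 1825/6 ≈ 304.17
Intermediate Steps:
d(B) = -6
k = -341/6 (k = 341/(-6) = 341*(-⅙) = -341/6 ≈ -56.833)
k + N(-19/1, -19) = -341/6 - 19/1*(-19) = -341/6 - 19*1*(-19) = -341/6 - 19*(-19) = -341/6 + 361 = 1825/6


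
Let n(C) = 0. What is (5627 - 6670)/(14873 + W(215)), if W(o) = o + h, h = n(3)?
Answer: -1043/15088 ≈ -0.069128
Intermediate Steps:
h = 0
W(o) = o (W(o) = o + 0 = o)
(5627 - 6670)/(14873 + W(215)) = (5627 - 6670)/(14873 + 215) = -1043/15088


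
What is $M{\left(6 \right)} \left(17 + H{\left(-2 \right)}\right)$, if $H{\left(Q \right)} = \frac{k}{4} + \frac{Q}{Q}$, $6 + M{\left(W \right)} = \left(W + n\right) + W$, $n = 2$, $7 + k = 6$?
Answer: $142$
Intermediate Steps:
$k = -1$ ($k = -7 + 6 = -1$)
$M{\left(W \right)} = -4 + 2 W$ ($M{\left(W \right)} = -6 + \left(\left(W + 2\right) + W\right) = -6 + \left(\left(2 + W\right) + W\right) = -6 + \left(2 + 2 W\right) = -4 + 2 W$)
$H{\left(Q \right)} = \frac{3}{4}$ ($H{\left(Q \right)} = - \frac{1}{4} + \frac{Q}{Q} = \left(-1\right) \frac{1}{4} + 1 = - \frac{1}{4} + 1 = \frac{3}{4}$)
$M{\left(6 \right)} \left(17 + H{\left(-2 \right)}\right) = \left(-4 + 2 \cdot 6\right) \left(17 + \frac{3}{4}\right) = \left(-4 + 12\right) \frac{71}{4} = 8 \cdot \frac{71}{4} = 142$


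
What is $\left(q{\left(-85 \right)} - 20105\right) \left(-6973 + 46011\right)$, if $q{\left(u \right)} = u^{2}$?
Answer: $-502809440$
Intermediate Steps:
$\left(q{\left(-85 \right)} - 20105\right) \left(-6973 + 46011\right) = \left(\left(-85\right)^{2} - 20105\right) \left(-6973 + 46011\right) = \left(7225 - 20105\right) 39038 = \left(-12880\right) 39038 = -502809440$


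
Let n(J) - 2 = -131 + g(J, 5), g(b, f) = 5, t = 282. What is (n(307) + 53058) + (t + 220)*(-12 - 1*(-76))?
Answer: 85062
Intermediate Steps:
n(J) = -124 (n(J) = 2 + (-131 + 5) = 2 - 126 = -124)
(n(307) + 53058) + (t + 220)*(-12 - 1*(-76)) = (-124 + 53058) + (282 + 220)*(-12 - 1*(-76)) = 52934 + 502*(-12 + 76) = 52934 + 502*64 = 52934 + 32128 = 85062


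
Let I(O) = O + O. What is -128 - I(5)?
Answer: -138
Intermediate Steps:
I(O) = 2*O
-128 - I(5) = -128 - 2*5 = -128 - 1*10 = -128 - 10 = -138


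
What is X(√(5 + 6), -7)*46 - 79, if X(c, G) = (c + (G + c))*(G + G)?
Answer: 4429 - 1288*√11 ≈ 157.19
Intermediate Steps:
X(c, G) = 2*G*(G + 2*c) (X(c, G) = (G + 2*c)*(2*G) = 2*G*(G + 2*c))
X(√(5 + 6), -7)*46 - 79 = (2*(-7)*(-7 + 2*√(5 + 6)))*46 - 79 = (2*(-7)*(-7 + 2*√11))*46 - 79 = (98 - 28*√11)*46 - 79 = (4508 - 1288*√11) - 79 = 4429 - 1288*√11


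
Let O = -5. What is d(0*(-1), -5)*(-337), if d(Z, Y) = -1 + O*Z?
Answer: 337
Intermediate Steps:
d(Z, Y) = -1 - 5*Z
d(0*(-1), -5)*(-337) = (-1 - 0*(-1))*(-337) = (-1 - 5*0)*(-337) = (-1 + 0)*(-337) = -1*(-337) = 337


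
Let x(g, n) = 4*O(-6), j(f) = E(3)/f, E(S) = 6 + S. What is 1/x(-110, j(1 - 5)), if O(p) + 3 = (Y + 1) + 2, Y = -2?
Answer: -⅛ ≈ -0.12500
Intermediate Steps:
O(p) = -2 (O(p) = -3 + ((-2 + 1) + 2) = -3 + (-1 + 2) = -3 + 1 = -2)
j(f) = 9/f (j(f) = (6 + 3)/f = 9/f)
x(g, n) = -8 (x(g, n) = 4*(-2) = -8)
1/x(-110, j(1 - 5)) = 1/(-8) = -⅛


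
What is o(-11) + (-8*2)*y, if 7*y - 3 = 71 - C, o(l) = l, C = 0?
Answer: -1261/7 ≈ -180.14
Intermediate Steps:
y = 74/7 (y = 3/7 + (71 - 1*0)/7 = 3/7 + (71 + 0)/7 = 3/7 + (⅐)*71 = 3/7 + 71/7 = 74/7 ≈ 10.571)
o(-11) + (-8*2)*y = -11 - 8*2*(74/7) = -11 - 16*74/7 = -11 - 1184/7 = -1261/7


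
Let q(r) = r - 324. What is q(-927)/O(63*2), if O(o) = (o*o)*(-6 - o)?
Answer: 139/232848 ≈ 0.00059696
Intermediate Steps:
q(r) = -324 + r
O(o) = o²*(-6 - o)
q(-927)/O(63*2) = (-324 - 927)/(((63*2)²*(-6 - 63*2))) = -1251*1/(15876*(-6 - 1*126)) = -1251*1/(15876*(-6 - 126)) = -1251/(15876*(-132)) = -1251/(-2095632) = -1251*(-1/2095632) = 139/232848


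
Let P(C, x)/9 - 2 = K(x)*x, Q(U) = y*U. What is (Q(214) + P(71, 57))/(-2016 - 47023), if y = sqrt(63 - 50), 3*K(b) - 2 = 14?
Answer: -2754/49039 - 214*sqrt(13)/49039 ≈ -0.071894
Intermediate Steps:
K(b) = 16/3 (K(b) = 2/3 + (1/3)*14 = 2/3 + 14/3 = 16/3)
y = sqrt(13) ≈ 3.6056
Q(U) = U*sqrt(13) (Q(U) = sqrt(13)*U = U*sqrt(13))
P(C, x) = 18 + 48*x (P(C, x) = 18 + 9*(16*x/3) = 18 + 48*x)
(Q(214) + P(71, 57))/(-2016 - 47023) = (214*sqrt(13) + (18 + 48*57))/(-2016 - 47023) = (214*sqrt(13) + (18 + 2736))/(-49039) = (214*sqrt(13) + 2754)*(-1/49039) = (2754 + 214*sqrt(13))*(-1/49039) = -2754/49039 - 214*sqrt(13)/49039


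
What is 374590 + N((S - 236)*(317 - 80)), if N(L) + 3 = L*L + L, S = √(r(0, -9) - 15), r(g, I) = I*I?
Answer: 3132414433 - 26511531*√66 ≈ 2.9170e+9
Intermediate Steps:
r(g, I) = I²
S = √66 (S = √((-9)² - 15) = √(81 - 15) = √66 ≈ 8.1240)
N(L) = -3 + L + L² (N(L) = -3 + (L*L + L) = -3 + (L² + L) = -3 + (L + L²) = -3 + L + L²)
374590 + N((S - 236)*(317 - 80)) = 374590 + (-3 + (√66 - 236)*(317 - 80) + ((√66 - 236)*(317 - 80))²) = 374590 + (-3 + (-236 + √66)*237 + ((-236 + √66)*237)²) = 374590 + (-3 + (-55932 + 237*√66) + (-55932 + 237*√66)²) = 374590 + (-55935 + (-55932 + 237*√66)² + 237*√66) = 318655 + (-55932 + 237*√66)² + 237*√66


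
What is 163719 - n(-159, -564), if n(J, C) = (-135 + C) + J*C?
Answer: 74742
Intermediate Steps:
n(J, C) = -135 + C + C*J (n(J, C) = (-135 + C) + C*J = -135 + C + C*J)
163719 - n(-159, -564) = 163719 - (-135 - 564 - 564*(-159)) = 163719 - (-135 - 564 + 89676) = 163719 - 1*88977 = 163719 - 88977 = 74742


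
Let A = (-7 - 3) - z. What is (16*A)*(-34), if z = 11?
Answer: 11424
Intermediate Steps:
A = -21 (A = (-7 - 3) - 1*11 = -10 - 11 = -21)
(16*A)*(-34) = (16*(-21))*(-34) = -336*(-34) = 11424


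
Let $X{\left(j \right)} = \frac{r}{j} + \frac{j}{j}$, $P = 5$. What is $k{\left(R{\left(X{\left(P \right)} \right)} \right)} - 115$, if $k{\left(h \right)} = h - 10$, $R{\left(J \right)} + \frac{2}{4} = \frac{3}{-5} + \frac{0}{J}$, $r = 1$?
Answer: $- \frac{1261}{10} \approx -126.1$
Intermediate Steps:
$X{\left(j \right)} = 1 + \frac{1}{j}$ ($X{\left(j \right)} = 1 \frac{1}{j} + \frac{j}{j} = \frac{1}{j} + 1 = 1 + \frac{1}{j}$)
$R{\left(J \right)} = - \frac{11}{10}$ ($R{\left(J \right)} = - \frac{1}{2} + \left(\frac{3}{-5} + \frac{0}{J}\right) = - \frac{1}{2} + \left(3 \left(- \frac{1}{5}\right) + 0\right) = - \frac{1}{2} + \left(- \frac{3}{5} + 0\right) = - \frac{1}{2} - \frac{3}{5} = - \frac{11}{10}$)
$k{\left(h \right)} = -10 + h$
$k{\left(R{\left(X{\left(P \right)} \right)} \right)} - 115 = \left(-10 - \frac{11}{10}\right) - 115 = - \frac{111}{10} - 115 = - \frac{1261}{10}$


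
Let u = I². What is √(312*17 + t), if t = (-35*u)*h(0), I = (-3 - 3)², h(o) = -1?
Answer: 2*√12666 ≈ 225.09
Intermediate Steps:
I = 36 (I = (-6)² = 36)
u = 1296 (u = 36² = 1296)
t = 45360 (t = -35*1296*(-1) = -45360*(-1) = 45360)
√(312*17 + t) = √(312*17 + 45360) = √(5304 + 45360) = √50664 = 2*√12666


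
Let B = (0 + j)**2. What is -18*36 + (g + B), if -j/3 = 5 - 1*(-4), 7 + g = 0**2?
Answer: 74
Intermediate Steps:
g = -7 (g = -7 + 0**2 = -7 + 0 = -7)
j = -27 (j = -3*(5 - 1*(-4)) = -3*(5 + 4) = -3*9 = -27)
B = 729 (B = (0 - 27)**2 = (-27)**2 = 729)
-18*36 + (g + B) = -18*36 + (-7 + 729) = -648 + 722 = 74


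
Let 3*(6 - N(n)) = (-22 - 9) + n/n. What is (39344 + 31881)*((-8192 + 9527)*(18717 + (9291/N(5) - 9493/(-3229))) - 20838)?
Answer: 94737475888711425/51664 ≈ 1.8337e+12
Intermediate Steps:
N(n) = 16 (N(n) = 6 - ((-22 - 9) + n/n)/3 = 6 - (-31 + 1)/3 = 6 - 1/3*(-30) = 6 + 10 = 16)
(39344 + 31881)*((-8192 + 9527)*(18717 + (9291/N(5) - 9493/(-3229))) - 20838) = (39344 + 31881)*((-8192 + 9527)*(18717 + (9291/16 - 9493/(-3229))) - 20838) = 71225*(1335*(18717 + (9291*(1/16) - 9493*(-1/3229))) - 20838) = 71225*(1335*(18717 + (9291/16 + 9493/3229)) - 20838) = 71225*(1335*(18717 + 30152527/51664) - 20838) = 71225*(1335*(997147615/51664) - 20838) = 71225*(1331192066025/51664 - 20838) = 71225*(1330115491593/51664) = 94737475888711425/51664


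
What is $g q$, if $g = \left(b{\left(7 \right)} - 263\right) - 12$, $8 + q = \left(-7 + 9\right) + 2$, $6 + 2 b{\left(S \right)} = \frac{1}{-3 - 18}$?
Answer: $\frac{23354}{21} \approx 1112.1$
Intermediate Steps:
$b{\left(S \right)} = - \frac{127}{42}$ ($b{\left(S \right)} = -3 + \frac{1}{2 \left(-3 - 18\right)} = -3 + \frac{1}{2 \left(-21\right)} = -3 + \frac{1}{2} \left(- \frac{1}{21}\right) = -3 - \frac{1}{42} = - \frac{127}{42}$)
$q = -4$ ($q = -8 + \left(\left(-7 + 9\right) + 2\right) = -8 + \left(2 + 2\right) = -8 + 4 = -4$)
$g = - \frac{11677}{42}$ ($g = \left(- \frac{127}{42} - 263\right) - 12 = - \frac{11173}{42} - 12 = - \frac{11677}{42} \approx -278.02$)
$g q = \left(- \frac{11677}{42}\right) \left(-4\right) = \frac{23354}{21}$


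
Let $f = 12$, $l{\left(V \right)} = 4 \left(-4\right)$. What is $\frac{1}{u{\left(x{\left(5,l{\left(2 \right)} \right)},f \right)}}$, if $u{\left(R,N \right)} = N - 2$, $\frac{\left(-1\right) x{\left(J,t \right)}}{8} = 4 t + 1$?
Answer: $\frac{1}{10} \approx 0.1$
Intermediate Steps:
$l{\left(V \right)} = -16$
$x{\left(J,t \right)} = -8 - 32 t$ ($x{\left(J,t \right)} = - 8 \left(4 t + 1\right) = - 8 \left(1 + 4 t\right) = -8 - 32 t$)
$u{\left(R,N \right)} = -2 + N$ ($u{\left(R,N \right)} = N - 2 = -2 + N$)
$\frac{1}{u{\left(x{\left(5,l{\left(2 \right)} \right)},f \right)}} = \frac{1}{-2 + 12} = \frac{1}{10}$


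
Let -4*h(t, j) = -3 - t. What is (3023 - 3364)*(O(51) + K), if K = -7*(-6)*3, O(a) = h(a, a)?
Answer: -95139/2 ≈ -47570.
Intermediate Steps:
h(t, j) = ¾ + t/4 (h(t, j) = -(-3 - t)/4 = ¾ + t/4)
O(a) = ¾ + a/4
K = 126 (K = 42*3 = 126)
(3023 - 3364)*(O(51) + K) = (3023 - 3364)*((¾ + (¼)*51) + 126) = -341*((¾ + 51/4) + 126) = -341*(27/2 + 126) = -341*279/2 = -95139/2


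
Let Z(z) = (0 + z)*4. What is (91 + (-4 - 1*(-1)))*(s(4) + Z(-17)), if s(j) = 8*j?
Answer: -3168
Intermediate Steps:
Z(z) = 4*z (Z(z) = z*4 = 4*z)
(91 + (-4 - 1*(-1)))*(s(4) + Z(-17)) = (91 + (-4 - 1*(-1)))*(8*4 + 4*(-17)) = (91 + (-4 + 1))*(32 - 68) = (91 - 3)*(-36) = 88*(-36) = -3168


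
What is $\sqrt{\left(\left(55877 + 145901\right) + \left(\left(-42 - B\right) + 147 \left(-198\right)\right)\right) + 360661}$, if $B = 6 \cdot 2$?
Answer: $\sqrt{533279} \approx 730.26$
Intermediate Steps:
$B = 12$
$\sqrt{\left(\left(55877 + 145901\right) + \left(\left(-42 - B\right) + 147 \left(-198\right)\right)\right) + 360661} = \sqrt{\left(\left(55877 + 145901\right) + \left(\left(-42 - 12\right) + 147 \left(-198\right)\right)\right) + 360661} = \sqrt{\left(201778 - 29160\right) + 360661} = \sqrt{172618 + 360661} = \sqrt{533279}$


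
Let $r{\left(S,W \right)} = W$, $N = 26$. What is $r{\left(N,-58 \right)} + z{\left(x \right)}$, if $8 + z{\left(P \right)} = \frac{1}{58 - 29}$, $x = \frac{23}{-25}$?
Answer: $- \frac{1913}{29} \approx -65.966$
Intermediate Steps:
$x = - \frac{23}{25}$ ($x = 23 \left(- \frac{1}{25}\right) = - \frac{23}{25} \approx -0.92$)
$z{\left(P \right)} = - \frac{231}{29}$ ($z{\left(P \right)} = -8 + \frac{1}{58 - 29} = -8 + \frac{1}{29} = - \frac{231}{29}$)
$r{\left(N,-58 \right)} + z{\left(x \right)} = -58 - \frac{231}{29} = - \frac{1913}{29}$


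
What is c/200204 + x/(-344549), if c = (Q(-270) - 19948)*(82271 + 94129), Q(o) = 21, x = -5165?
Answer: -302782752890885/17245021999 ≈ -17558.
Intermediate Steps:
c = -3515122800 (c = (21 - 19948)*(82271 + 94129) = -19927*176400 = -3515122800)
c/200204 + x/(-344549) = -3515122800/200204 - 5165/(-344549) = -3515122800*1/200204 - 5165*(-1/344549) = -878780700/50051 + 5165/344549 = -302782752890885/17245021999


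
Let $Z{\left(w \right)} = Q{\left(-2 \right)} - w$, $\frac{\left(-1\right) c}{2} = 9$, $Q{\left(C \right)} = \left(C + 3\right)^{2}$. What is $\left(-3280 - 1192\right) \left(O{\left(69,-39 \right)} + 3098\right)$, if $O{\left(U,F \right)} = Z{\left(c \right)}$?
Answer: $-13939224$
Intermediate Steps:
$Q{\left(C \right)} = \left(3 + C\right)^{2}$
$c = -18$ ($c = \left(-2\right) 9 = -18$)
$Z{\left(w \right)} = 1 - w$ ($Z{\left(w \right)} = \left(3 - 2\right)^{2} - w = 1^{2} - w = 1 - w$)
$O{\left(U,F \right)} = 19$ ($O{\left(U,F \right)} = 1 - -18 = 1 + 18 = 19$)
$\left(-3280 - 1192\right) \left(O{\left(69,-39 \right)} + 3098\right) = \left(-3280 - 1192\right) \left(19 + 3098\right) = \left(-4472\right) 3117 = -13939224$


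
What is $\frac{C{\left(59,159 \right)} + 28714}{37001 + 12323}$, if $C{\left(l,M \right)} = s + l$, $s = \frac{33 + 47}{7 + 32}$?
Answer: $\frac{1122227}{1923636} \approx 0.58339$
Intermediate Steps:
$s = \frac{80}{39} \approx 2.0513$
$C{\left(l,M \right)} = \frac{80}{39} + l$
$\frac{C{\left(59,159 \right)} + 28714}{37001 + 12323} = \frac{\left(\frac{80}{39} + 59\right) + 28714}{37001 + 12323} = \frac{\frac{2381}{39} + 28714}{49324} = \frac{1122227}{39} \cdot \frac{1}{49324} = \frac{1122227}{1923636}$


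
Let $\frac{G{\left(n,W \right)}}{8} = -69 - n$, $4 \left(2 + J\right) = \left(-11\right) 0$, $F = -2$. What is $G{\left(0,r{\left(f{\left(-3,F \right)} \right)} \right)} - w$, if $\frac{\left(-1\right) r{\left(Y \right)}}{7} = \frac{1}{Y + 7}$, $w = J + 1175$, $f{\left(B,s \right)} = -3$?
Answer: $-1725$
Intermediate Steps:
$J = -2$ ($J = -2 + \frac{\left(-11\right) 0}{4} = -2 + \frac{1}{4} \cdot 0 = -2 + 0 = -2$)
$w = 1173$ ($w = -2 + 1175 = 1173$)
$r{\left(Y \right)} = - \frac{7}{7 + Y}$ ($r{\left(Y \right)} = - \frac{7}{Y + 7} = - \frac{7}{7 + Y}$)
$G{\left(n,W \right)} = -552 - 8 n$ ($G{\left(n,W \right)} = 8 \left(-69 - n\right) = -552 - 8 n$)
$G{\left(0,r{\left(f{\left(-3,F \right)} \right)} \right)} - w = \left(-552 - 0\right) - 1173 = \left(-552 + 0\right) - 1173 = -552 - 1173 = -1725$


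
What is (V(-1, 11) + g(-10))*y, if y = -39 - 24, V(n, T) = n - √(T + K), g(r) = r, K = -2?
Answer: 882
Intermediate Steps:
V(n, T) = n - √(-2 + T) (V(n, T) = n - √(T - 2) = n - √(-2 + T))
y = -63
(V(-1, 11) + g(-10))*y = ((-1 - √(-2 + 11)) - 10)*(-63) = ((-1 - √9) - 10)*(-63) = ((-1 - 1*3) - 10)*(-63) = ((-1 - 3) - 10)*(-63) = (-4 - 10)*(-63) = -14*(-63) = 882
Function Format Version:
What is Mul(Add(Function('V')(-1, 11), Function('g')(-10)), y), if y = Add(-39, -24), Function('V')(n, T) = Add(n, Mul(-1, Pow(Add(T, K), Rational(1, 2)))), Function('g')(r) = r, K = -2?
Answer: 882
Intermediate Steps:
Function('V')(n, T) = Add(n, Mul(-1, Pow(Add(-2, T), Rational(1, 2)))) (Function('V')(n, T) = Add(n, Mul(-1, Pow(Add(T, -2), Rational(1, 2)))) = Add(n, Mul(-1, Pow(Add(-2, T), Rational(1, 2)))))
y = -63
Mul(Add(Function('V')(-1, 11), Function('g')(-10)), y) = Mul(Add(Add(-1, Mul(-1, Pow(Add(-2, 11), Rational(1, 2)))), -10), -63) = Mul(Add(Add(-1, Mul(-1, Pow(9, Rational(1, 2)))), -10), -63) = Mul(Add(Add(-1, Mul(-1, 3)), -10), -63) = Mul(Add(Add(-1, -3), -10), -63) = Mul(Add(-4, -10), -63) = Mul(-14, -63) = 882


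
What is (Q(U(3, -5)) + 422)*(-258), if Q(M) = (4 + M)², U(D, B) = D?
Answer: -121518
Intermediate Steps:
(Q(U(3, -5)) + 422)*(-258) = ((4 + 3)² + 422)*(-258) = (7² + 422)*(-258) = (49 + 422)*(-258) = 471*(-258) = -121518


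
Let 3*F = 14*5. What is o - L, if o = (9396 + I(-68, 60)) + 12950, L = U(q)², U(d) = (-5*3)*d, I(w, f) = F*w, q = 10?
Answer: -5222/3 ≈ -1740.7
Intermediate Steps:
F = 70/3 (F = (14*5)/3 = (⅓)*70 = 70/3 ≈ 23.333)
I(w, f) = 70*w/3
U(d) = -15*d
L = 22500 (L = (-15*10)² = (-150)² = 22500)
o = 62278/3 (o = (9396 + (70/3)*(-68)) + 12950 = (9396 - 4760/3) + 12950 = 23428/3 + 12950 = 62278/3 ≈ 20759.)
o - L = 62278/3 - 1*22500 = 62278/3 - 22500 = -5222/3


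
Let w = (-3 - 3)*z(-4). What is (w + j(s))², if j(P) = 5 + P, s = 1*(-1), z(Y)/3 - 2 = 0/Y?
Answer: 1024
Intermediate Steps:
z(Y) = 6 (z(Y) = 6 + 3*(0/Y) = 6 + 3*0 = 6 + 0 = 6)
w = -36 (w = (-3 - 3)*6 = -6*6 = -36)
s = -1
(w + j(s))² = (-36 + (5 - 1))² = (-36 + 4)² = (-32)² = 1024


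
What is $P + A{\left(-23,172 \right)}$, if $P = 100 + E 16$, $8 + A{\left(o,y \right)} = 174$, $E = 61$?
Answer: $1242$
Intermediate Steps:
$A{\left(o,y \right)} = 166$ ($A{\left(o,y \right)} = -8 + 174 = 166$)
$P = 1076$ ($P = 100 + 61 \cdot 16 = 100 + 976 = 1076$)
$P + A{\left(-23,172 \right)} = 1076 + 166 = 1242$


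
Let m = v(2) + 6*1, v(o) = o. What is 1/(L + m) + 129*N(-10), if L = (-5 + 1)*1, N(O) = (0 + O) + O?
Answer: -10319/4 ≈ -2579.8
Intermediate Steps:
N(O) = 2*O (N(O) = O + O = 2*O)
L = -4 (L = -4*1 = -4)
m = 8 (m = 2 + 6*1 = 2 + 6 = 8)
1/(L + m) + 129*N(-10) = 1/(-4 + 8) + 129*(2*(-10)) = 1/4 + 129*(-20) = 1/4 - 2580 = -10319/4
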